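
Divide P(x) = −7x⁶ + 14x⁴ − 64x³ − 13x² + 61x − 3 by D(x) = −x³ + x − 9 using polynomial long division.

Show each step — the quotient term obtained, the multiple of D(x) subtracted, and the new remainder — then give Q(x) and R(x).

Q(x) = 7x³ − 7x + 1; R(x) = −6x² − 3x + 6

Step 1: lead(−7x⁶ + 14x⁴ − 64x³ − 13x² + 61x − 3) ÷ lead(D) = −7x⁶ ÷ −x³ = 7x³. Subtract (7x³)·D = −7x⁶ + 7x⁴ − 63x³. Remainder: 7x⁴ − x³ − 13x² + 61x − 3.
Step 2: lead(7x⁴ − x³ − 13x² + 61x − 3) ÷ lead(D) = 7x⁴ ÷ −x³ = −7x. Subtract (−7x)·D = 7x⁴ − 7x² + 63x. Remainder: −x³ − 6x² − 2x − 3.
Step 3: lead(−x³ − 6x² − 2x − 3) ÷ lead(D) = −x³ ÷ −x³ = 1. Subtract (1)·D = −x³ + x − 9. Remainder: −6x² − 3x + 6.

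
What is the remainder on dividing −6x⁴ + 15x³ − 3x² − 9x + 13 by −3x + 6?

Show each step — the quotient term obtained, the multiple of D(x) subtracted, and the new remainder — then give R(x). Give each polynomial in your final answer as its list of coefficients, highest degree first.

R = [7]

Step 1: lead(−6x⁴ + 15x³ − 3x² − 9x + 13) ÷ lead(D) = −6x⁴ ÷ −3x = 2x³. Subtract (2x³)·D = −6x⁴ + 12x³. Remainder: 3x³ − 3x² − 9x + 13.
Step 2: lead(3x³ − 3x² − 9x + 13) ÷ lead(D) = 3x³ ÷ −3x = −x². Subtract (−x²)·D = 3x³ − 6x². Remainder: 3x² − 9x + 13.
Step 3: lead(3x² − 9x + 13) ÷ lead(D) = 3x² ÷ −3x = −x. Subtract (−x)·D = 3x² − 6x. Remainder: −3x + 13.
Step 4: lead(−3x + 13) ÷ lead(D) = −3x ÷ −3x = 1. Subtract (1)·D = −3x + 6. Remainder: 7.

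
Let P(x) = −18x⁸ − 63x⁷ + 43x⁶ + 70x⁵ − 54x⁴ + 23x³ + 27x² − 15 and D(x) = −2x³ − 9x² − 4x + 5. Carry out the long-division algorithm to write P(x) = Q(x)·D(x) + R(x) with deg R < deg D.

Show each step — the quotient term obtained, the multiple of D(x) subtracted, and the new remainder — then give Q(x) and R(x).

Q(x) = 9x⁵ − 9x⁴ + x³ + x² − 2x − 2; R(x) = −4x² + 2x − 5

Step 1: lead(−18x⁸ − 63x⁷ + 43x⁶ + 70x⁵ − 54x⁴ + 23x³ + 27x² − 15) ÷ lead(D) = −18x⁸ ÷ −2x³ = 9x⁵. Subtract (9x⁵)·D = −18x⁸ − 81x⁷ − 36x⁶ + 45x⁵. Remainder: 18x⁷ + 79x⁶ + 25x⁵ − 54x⁴ + 23x³ + 27x² − 15.
Step 2: lead(18x⁷ + 79x⁶ + 25x⁵ − 54x⁴ + 23x³ + 27x² − 15) ÷ lead(D) = 18x⁷ ÷ −2x³ = −9x⁴. Subtract (−9x⁴)·D = 18x⁷ + 81x⁶ + 36x⁵ − 45x⁴. Remainder: −2x⁶ − 11x⁵ − 9x⁴ + 23x³ + 27x² − 15.
Step 3: lead(−2x⁶ − 11x⁵ − 9x⁴ + 23x³ + 27x² − 15) ÷ lead(D) = −2x⁶ ÷ −2x³ = x³. Subtract (x³)·D = −2x⁶ − 9x⁵ − 4x⁴ + 5x³. Remainder: −2x⁵ − 5x⁴ + 18x³ + 27x² − 15.
Step 4: lead(−2x⁵ − 5x⁴ + 18x³ + 27x² − 15) ÷ lead(D) = −2x⁵ ÷ −2x³ = x². Subtract (x²)·D = −2x⁵ − 9x⁴ − 4x³ + 5x². Remainder: 4x⁴ + 22x³ + 22x² − 15.
Step 5: lead(4x⁴ + 22x³ + 22x² − 15) ÷ lead(D) = 4x⁴ ÷ −2x³ = −2x. Subtract (−2x)·D = 4x⁴ + 18x³ + 8x² − 10x. Remainder: 4x³ + 14x² + 10x − 15.
Step 6: lead(4x³ + 14x² + 10x − 15) ÷ lead(D) = 4x³ ÷ −2x³ = −2. Subtract (−2)·D = 4x³ + 18x² + 8x − 10. Remainder: −4x² + 2x − 5.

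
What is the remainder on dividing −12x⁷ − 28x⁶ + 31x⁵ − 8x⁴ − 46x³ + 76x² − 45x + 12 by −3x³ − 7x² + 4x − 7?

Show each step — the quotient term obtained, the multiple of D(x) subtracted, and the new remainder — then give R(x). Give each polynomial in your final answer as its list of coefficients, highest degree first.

R = [2, -9]

Step 1: lead(−12x⁷ − 28x⁶ + 31x⁵ − 8x⁴ − 46x³ + 76x² − 45x + 12) ÷ lead(D) = −12x⁷ ÷ −3x³ = 4x⁴. Subtract (4x⁴)·D = −12x⁷ − 28x⁶ + 16x⁵ − 28x⁴. Remainder: 15x⁵ + 20x⁴ − 46x³ + 76x² − 45x + 12.
Step 2: lead(15x⁵ + 20x⁴ − 46x³ + 76x² − 45x + 12) ÷ lead(D) = 15x⁵ ÷ −3x³ = −5x². Subtract (−5x²)·D = 15x⁵ + 35x⁴ − 20x³ + 35x². Remainder: −15x⁴ − 26x³ + 41x² − 45x + 12.
Step 3: lead(−15x⁴ − 26x³ + 41x² − 45x + 12) ÷ lead(D) = −15x⁴ ÷ −3x³ = 5x. Subtract (5x)·D = −15x⁴ − 35x³ + 20x² − 35x. Remainder: 9x³ + 21x² − 10x + 12.
Step 4: lead(9x³ + 21x² − 10x + 12) ÷ lead(D) = 9x³ ÷ −3x³ = −3. Subtract (−3)·D = 9x³ + 21x² − 12x + 21. Remainder: 2x − 9.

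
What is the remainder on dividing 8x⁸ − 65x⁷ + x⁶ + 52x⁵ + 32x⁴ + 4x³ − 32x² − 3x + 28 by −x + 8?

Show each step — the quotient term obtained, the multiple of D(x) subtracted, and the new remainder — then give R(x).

Step 1: lead(8x⁸ − 65x⁷ + x⁶ + 52x⁵ + 32x⁴ + 4x³ − 32x² − 3x + 28) ÷ lead(D) = 8x⁸ ÷ −x = −8x⁷. Subtract (−8x⁷)·D = 8x⁸ − 64x⁷. Remainder: −x⁷ + x⁶ + 52x⁵ + 32x⁴ + 4x³ − 32x² − 3x + 28.
Step 2: lead(−x⁷ + x⁶ + 52x⁵ + 32x⁴ + 4x³ − 32x² − 3x + 28) ÷ lead(D) = −x⁷ ÷ −x = x⁶. Subtract (x⁶)·D = −x⁷ + 8x⁶. Remainder: −7x⁶ + 52x⁵ + 32x⁴ + 4x³ − 32x² − 3x + 28.
Step 3: lead(−7x⁶ + 52x⁵ + 32x⁴ + 4x³ − 32x² − 3x + 28) ÷ lead(D) = −7x⁶ ÷ −x = 7x⁵. Subtract (7x⁵)·D = −7x⁶ + 56x⁵. Remainder: −4x⁵ + 32x⁴ + 4x³ − 32x² − 3x + 28.
Step 4: lead(−4x⁵ + 32x⁴ + 4x³ − 32x² − 3x + 28) ÷ lead(D) = −4x⁵ ÷ −x = 4x⁴. Subtract (4x⁴)·D = −4x⁵ + 32x⁴. Remainder: 4x³ − 32x² − 3x + 28.
Step 5: lead(4x³ − 32x² − 3x + 28) ÷ lead(D) = 4x³ ÷ −x = −4x². Subtract (−4x²)·D = 4x³ − 32x². Remainder: −3x + 28.
Step 6: lead(−3x + 28) ÷ lead(D) = −3x ÷ −x = 3. Subtract (3)·D = −3x + 24. Remainder: 4.

R(x) = 4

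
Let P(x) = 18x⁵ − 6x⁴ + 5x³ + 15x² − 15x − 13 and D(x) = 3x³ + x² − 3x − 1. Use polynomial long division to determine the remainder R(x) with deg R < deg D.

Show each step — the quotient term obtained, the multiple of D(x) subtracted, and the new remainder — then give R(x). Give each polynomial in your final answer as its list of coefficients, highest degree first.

Step 1: lead(18x⁵ − 6x⁴ + 5x³ + 15x² − 15x − 13) ÷ lead(D) = 18x⁵ ÷ 3x³ = 6x². Subtract (6x²)·D = 18x⁵ + 6x⁴ − 18x³ − 6x². Remainder: −12x⁴ + 23x³ + 21x² − 15x − 13.
Step 2: lead(−12x⁴ + 23x³ + 21x² − 15x − 13) ÷ lead(D) = −12x⁴ ÷ 3x³ = −4x. Subtract (−4x)·D = −12x⁴ − 4x³ + 12x² + 4x. Remainder: 27x³ + 9x² − 19x − 13.
Step 3: lead(27x³ + 9x² − 19x − 13) ÷ lead(D) = 27x³ ÷ 3x³ = 9. Subtract (9)·D = 27x³ + 9x² − 27x − 9. Remainder: 8x − 4.

R = [8, -4]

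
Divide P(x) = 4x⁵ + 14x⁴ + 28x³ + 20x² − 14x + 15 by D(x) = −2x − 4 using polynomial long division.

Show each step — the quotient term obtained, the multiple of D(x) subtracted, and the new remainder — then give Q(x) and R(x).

Q(x) = −2x⁴ − 3x³ − 8x² + 6x − 5; R(x) = −5

Step 1: lead(4x⁵ + 14x⁴ + 28x³ + 20x² − 14x + 15) ÷ lead(D) = 4x⁵ ÷ −2x = −2x⁴. Subtract (−2x⁴)·D = 4x⁵ + 8x⁴. Remainder: 6x⁴ + 28x³ + 20x² − 14x + 15.
Step 2: lead(6x⁴ + 28x³ + 20x² − 14x + 15) ÷ lead(D) = 6x⁴ ÷ −2x = −3x³. Subtract (−3x³)·D = 6x⁴ + 12x³. Remainder: 16x³ + 20x² − 14x + 15.
Step 3: lead(16x³ + 20x² − 14x + 15) ÷ lead(D) = 16x³ ÷ −2x = −8x². Subtract (−8x²)·D = 16x³ + 32x². Remainder: −12x² − 14x + 15.
Step 4: lead(−12x² − 14x + 15) ÷ lead(D) = −12x² ÷ −2x = 6x. Subtract (6x)·D = −12x² − 24x. Remainder: 10x + 15.
Step 5: lead(10x + 15) ÷ lead(D) = 10x ÷ −2x = −5. Subtract (−5)·D = 10x + 20. Remainder: −5.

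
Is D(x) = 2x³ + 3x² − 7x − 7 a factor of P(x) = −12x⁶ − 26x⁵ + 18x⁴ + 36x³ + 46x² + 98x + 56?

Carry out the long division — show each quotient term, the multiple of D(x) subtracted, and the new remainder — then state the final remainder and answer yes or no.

Step 1: lead(−12x⁶ − 26x⁵ + 18x⁴ + 36x³ + 46x² + 98x + 56) ÷ lead(D) = −12x⁶ ÷ 2x³ = −6x³. Subtract (−6x³)·D = −12x⁶ − 18x⁵ + 42x⁴ + 42x³. Remainder: −8x⁵ − 24x⁴ − 6x³ + 46x² + 98x + 56.
Step 2: lead(−8x⁵ − 24x⁴ − 6x³ + 46x² + 98x + 56) ÷ lead(D) = −8x⁵ ÷ 2x³ = −4x². Subtract (−4x²)·D = −8x⁵ − 12x⁴ + 28x³ + 28x². Remainder: −12x⁴ − 34x³ + 18x² + 98x + 56.
Step 3: lead(−12x⁴ − 34x³ + 18x² + 98x + 56) ÷ lead(D) = −12x⁴ ÷ 2x³ = −6x. Subtract (−6x)·D = −12x⁴ − 18x³ + 42x² + 42x. Remainder: −16x³ − 24x² + 56x + 56.
Step 4: lead(−16x³ − 24x² + 56x + 56) ÷ lead(D) = −16x³ ÷ 2x³ = −8. Subtract (−8)·D = −16x³ − 24x² + 56x + 56. Remainder: 0.

R(x) = 0, so D(x) is a factor of P(x). yes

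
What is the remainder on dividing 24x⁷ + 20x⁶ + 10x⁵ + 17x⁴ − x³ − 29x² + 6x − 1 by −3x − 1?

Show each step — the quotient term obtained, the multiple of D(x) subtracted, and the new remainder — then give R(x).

Step 1: lead(24x⁷ + 20x⁶ + 10x⁵ + 17x⁴ − x³ − 29x² + 6x − 1) ÷ lead(D) = 24x⁷ ÷ −3x = −8x⁶. Subtract (−8x⁶)·D = 24x⁷ + 8x⁶. Remainder: 12x⁶ + 10x⁵ + 17x⁴ − x³ − 29x² + 6x − 1.
Step 2: lead(12x⁶ + 10x⁵ + 17x⁴ − x³ − 29x² + 6x − 1) ÷ lead(D) = 12x⁶ ÷ −3x = −4x⁵. Subtract (−4x⁵)·D = 12x⁶ + 4x⁵. Remainder: 6x⁵ + 17x⁴ − x³ − 29x² + 6x − 1.
Step 3: lead(6x⁵ + 17x⁴ − x³ − 29x² + 6x − 1) ÷ lead(D) = 6x⁵ ÷ −3x = −2x⁴. Subtract (−2x⁴)·D = 6x⁵ + 2x⁴. Remainder: 15x⁴ − x³ − 29x² + 6x − 1.
Step 4: lead(15x⁴ − x³ − 29x² + 6x − 1) ÷ lead(D) = 15x⁴ ÷ −3x = −5x³. Subtract (−5x³)·D = 15x⁴ + 5x³. Remainder: −6x³ − 29x² + 6x − 1.
Step 5: lead(−6x³ − 29x² + 6x − 1) ÷ lead(D) = −6x³ ÷ −3x = 2x². Subtract (2x²)·D = −6x³ − 2x². Remainder: −27x² + 6x − 1.
Step 6: lead(−27x² + 6x − 1) ÷ lead(D) = −27x² ÷ −3x = 9x. Subtract (9x)·D = −27x² − 9x. Remainder: 15x − 1.
Step 7: lead(15x − 1) ÷ lead(D) = 15x ÷ −3x = −5. Subtract (−5)·D = 15x + 5. Remainder: −6.

R(x) = −6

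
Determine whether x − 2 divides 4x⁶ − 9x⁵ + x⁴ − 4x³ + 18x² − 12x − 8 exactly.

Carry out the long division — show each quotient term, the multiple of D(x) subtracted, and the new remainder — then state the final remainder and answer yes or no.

R(x) = −8, so D(x) is not a factor of P(x). no

Step 1: lead(4x⁶ − 9x⁵ + x⁴ − 4x³ + 18x² − 12x − 8) ÷ lead(D) = 4x⁶ ÷ x = 4x⁵. Subtract (4x⁵)·D = 4x⁶ − 8x⁵. Remainder: −x⁵ + x⁴ − 4x³ + 18x² − 12x − 8.
Step 2: lead(−x⁵ + x⁴ − 4x³ + 18x² − 12x − 8) ÷ lead(D) = −x⁵ ÷ x = −x⁴. Subtract (−x⁴)·D = −x⁵ + 2x⁴. Remainder: −x⁴ − 4x³ + 18x² − 12x − 8.
Step 3: lead(−x⁴ − 4x³ + 18x² − 12x − 8) ÷ lead(D) = −x⁴ ÷ x = −x³. Subtract (−x³)·D = −x⁴ + 2x³. Remainder: −6x³ + 18x² − 12x − 8.
Step 4: lead(−6x³ + 18x² − 12x − 8) ÷ lead(D) = −6x³ ÷ x = −6x². Subtract (−6x²)·D = −6x³ + 12x². Remainder: 6x² − 12x − 8.
Step 5: lead(6x² − 12x − 8) ÷ lead(D) = 6x² ÷ x = 6x. Subtract (6x)·D = 6x² − 12x. Remainder: −8.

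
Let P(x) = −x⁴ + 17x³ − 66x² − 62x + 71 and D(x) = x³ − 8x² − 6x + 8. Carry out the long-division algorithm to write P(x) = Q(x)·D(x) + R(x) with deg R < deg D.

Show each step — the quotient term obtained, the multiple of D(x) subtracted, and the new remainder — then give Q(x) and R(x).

Step 1: lead(−x⁴ + 17x³ − 66x² − 62x + 71) ÷ lead(D) = −x⁴ ÷ x³ = −x. Subtract (−x)·D = −x⁴ + 8x³ + 6x² − 8x. Remainder: 9x³ − 72x² − 54x + 71.
Step 2: lead(9x³ − 72x² − 54x + 71) ÷ lead(D) = 9x³ ÷ x³ = 9. Subtract (9)·D = 9x³ − 72x² − 54x + 72. Remainder: −1.

Q(x) = −x + 9; R(x) = −1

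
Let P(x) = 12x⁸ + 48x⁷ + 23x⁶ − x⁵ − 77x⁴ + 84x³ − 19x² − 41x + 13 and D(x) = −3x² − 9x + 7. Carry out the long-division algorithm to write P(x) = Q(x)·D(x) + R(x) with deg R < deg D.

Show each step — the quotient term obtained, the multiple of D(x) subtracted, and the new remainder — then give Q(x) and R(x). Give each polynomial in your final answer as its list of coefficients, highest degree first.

Q = [-4, -4, -5, 6, -4, -2, 3]; R = [-8]

Step 1: lead(12x⁸ + 48x⁷ + 23x⁶ − x⁵ − 77x⁴ + 84x³ − 19x² − 41x + 13) ÷ lead(D) = 12x⁸ ÷ −3x² = −4x⁶. Subtract (−4x⁶)·D = 12x⁸ + 36x⁷ − 28x⁶. Remainder: 12x⁷ + 51x⁶ − x⁵ − 77x⁴ + 84x³ − 19x² − 41x + 13.
Step 2: lead(12x⁷ + 51x⁶ − x⁵ − 77x⁴ + 84x³ − 19x² − 41x + 13) ÷ lead(D) = 12x⁷ ÷ −3x² = −4x⁵. Subtract (−4x⁵)·D = 12x⁷ + 36x⁶ − 28x⁵. Remainder: 15x⁶ + 27x⁵ − 77x⁴ + 84x³ − 19x² − 41x + 13.
Step 3: lead(15x⁶ + 27x⁵ − 77x⁴ + 84x³ − 19x² − 41x + 13) ÷ lead(D) = 15x⁶ ÷ −3x² = −5x⁴. Subtract (−5x⁴)·D = 15x⁶ + 45x⁵ − 35x⁴. Remainder: −18x⁵ − 42x⁴ + 84x³ − 19x² − 41x + 13.
Step 4: lead(−18x⁵ − 42x⁴ + 84x³ − 19x² − 41x + 13) ÷ lead(D) = −18x⁵ ÷ −3x² = 6x³. Subtract (6x³)·D = −18x⁵ − 54x⁴ + 42x³. Remainder: 12x⁴ + 42x³ − 19x² − 41x + 13.
Step 5: lead(12x⁴ + 42x³ − 19x² − 41x + 13) ÷ lead(D) = 12x⁴ ÷ −3x² = −4x². Subtract (−4x²)·D = 12x⁴ + 36x³ − 28x². Remainder: 6x³ + 9x² − 41x + 13.
Step 6: lead(6x³ + 9x² − 41x + 13) ÷ lead(D) = 6x³ ÷ −3x² = −2x. Subtract (−2x)·D = 6x³ + 18x² − 14x. Remainder: −9x² − 27x + 13.
Step 7: lead(−9x² − 27x + 13) ÷ lead(D) = −9x² ÷ −3x² = 3. Subtract (3)·D = −9x² − 27x + 21. Remainder: −8.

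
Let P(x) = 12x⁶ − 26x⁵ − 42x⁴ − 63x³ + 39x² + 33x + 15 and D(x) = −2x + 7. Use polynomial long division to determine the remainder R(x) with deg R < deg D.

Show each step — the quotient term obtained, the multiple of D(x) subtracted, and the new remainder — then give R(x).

R(x) = 8

Step 1: lead(12x⁶ − 26x⁵ − 42x⁴ − 63x³ + 39x² + 33x + 15) ÷ lead(D) = 12x⁶ ÷ −2x = −6x⁵. Subtract (−6x⁵)·D = 12x⁶ − 42x⁵. Remainder: 16x⁵ − 42x⁴ − 63x³ + 39x² + 33x + 15.
Step 2: lead(16x⁵ − 42x⁴ − 63x³ + 39x² + 33x + 15) ÷ lead(D) = 16x⁵ ÷ −2x = −8x⁴. Subtract (−8x⁴)·D = 16x⁵ − 56x⁴. Remainder: 14x⁴ − 63x³ + 39x² + 33x + 15.
Step 3: lead(14x⁴ − 63x³ + 39x² + 33x + 15) ÷ lead(D) = 14x⁴ ÷ −2x = −7x³. Subtract (−7x³)·D = 14x⁴ − 49x³. Remainder: −14x³ + 39x² + 33x + 15.
Step 4: lead(−14x³ + 39x² + 33x + 15) ÷ lead(D) = −14x³ ÷ −2x = 7x². Subtract (7x²)·D = −14x³ + 49x². Remainder: −10x² + 33x + 15.
Step 5: lead(−10x² + 33x + 15) ÷ lead(D) = −10x² ÷ −2x = 5x. Subtract (5x)·D = −10x² + 35x. Remainder: −2x + 15.
Step 6: lead(−2x + 15) ÷ lead(D) = −2x ÷ −2x = 1. Subtract (1)·D = −2x + 7. Remainder: 8.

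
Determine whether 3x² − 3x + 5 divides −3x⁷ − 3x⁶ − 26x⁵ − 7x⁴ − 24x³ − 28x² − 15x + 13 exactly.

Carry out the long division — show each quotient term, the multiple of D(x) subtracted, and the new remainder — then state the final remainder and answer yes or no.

R(x) = −x − 2, so D(x) is not a factor of P(x). no

Step 1: lead(−3x⁷ − 3x⁶ − 26x⁵ − 7x⁴ − 24x³ − 28x² − 15x + 13) ÷ lead(D) = −3x⁷ ÷ 3x² = −x⁵. Subtract (−x⁵)·D = −3x⁷ + 3x⁶ − 5x⁵. Remainder: −6x⁶ − 21x⁵ − 7x⁴ − 24x³ − 28x² − 15x + 13.
Step 2: lead(−6x⁶ − 21x⁵ − 7x⁴ − 24x³ − 28x² − 15x + 13) ÷ lead(D) = −6x⁶ ÷ 3x² = −2x⁴. Subtract (−2x⁴)·D = −6x⁶ + 6x⁵ − 10x⁴. Remainder: −27x⁵ + 3x⁴ − 24x³ − 28x² − 15x + 13.
Step 3: lead(−27x⁵ + 3x⁴ − 24x³ − 28x² − 15x + 13) ÷ lead(D) = −27x⁵ ÷ 3x² = −9x³. Subtract (−9x³)·D = −27x⁵ + 27x⁴ − 45x³. Remainder: −24x⁴ + 21x³ − 28x² − 15x + 13.
Step 4: lead(−24x⁴ + 21x³ − 28x² − 15x + 13) ÷ lead(D) = −24x⁴ ÷ 3x² = −8x². Subtract (−8x²)·D = −24x⁴ + 24x³ − 40x². Remainder: −3x³ + 12x² − 15x + 13.
Step 5: lead(−3x³ + 12x² − 15x + 13) ÷ lead(D) = −3x³ ÷ 3x² = −x. Subtract (−x)·D = −3x³ + 3x² − 5x. Remainder: 9x² − 10x + 13.
Step 6: lead(9x² − 10x + 13) ÷ lead(D) = 9x² ÷ 3x² = 3. Subtract (3)·D = 9x² − 9x + 15. Remainder: −x − 2.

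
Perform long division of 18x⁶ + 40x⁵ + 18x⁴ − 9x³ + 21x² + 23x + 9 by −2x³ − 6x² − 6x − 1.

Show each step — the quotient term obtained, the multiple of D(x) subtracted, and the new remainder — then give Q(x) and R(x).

Q(x) = −9x³ + 7x² − 3x − 3; R(x) = −8x² + 2x + 6

Step 1: lead(18x⁶ + 40x⁵ + 18x⁴ − 9x³ + 21x² + 23x + 9) ÷ lead(D) = 18x⁶ ÷ −2x³ = −9x³. Subtract (−9x³)·D = 18x⁶ + 54x⁵ + 54x⁴ + 9x³. Remainder: −14x⁵ − 36x⁴ − 18x³ + 21x² + 23x + 9.
Step 2: lead(−14x⁵ − 36x⁴ − 18x³ + 21x² + 23x + 9) ÷ lead(D) = −14x⁵ ÷ −2x³ = 7x². Subtract (7x²)·D = −14x⁵ − 42x⁴ − 42x³ − 7x². Remainder: 6x⁴ + 24x³ + 28x² + 23x + 9.
Step 3: lead(6x⁴ + 24x³ + 28x² + 23x + 9) ÷ lead(D) = 6x⁴ ÷ −2x³ = −3x. Subtract (−3x)·D = 6x⁴ + 18x³ + 18x² + 3x. Remainder: 6x³ + 10x² + 20x + 9.
Step 4: lead(6x³ + 10x² + 20x + 9) ÷ lead(D) = 6x³ ÷ −2x³ = −3. Subtract (−3)·D = 6x³ + 18x² + 18x + 3. Remainder: −8x² + 2x + 6.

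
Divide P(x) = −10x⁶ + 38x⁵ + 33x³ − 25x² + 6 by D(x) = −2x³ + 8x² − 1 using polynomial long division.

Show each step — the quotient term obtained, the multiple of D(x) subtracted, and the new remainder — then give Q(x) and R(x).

Q(x) = 5x³ + x² + 4x − 3; R(x) = 4x + 3

Step 1: lead(−10x⁶ + 38x⁵ + 33x³ − 25x² + 6) ÷ lead(D) = −10x⁶ ÷ −2x³ = 5x³. Subtract (5x³)·D = −10x⁶ + 40x⁵ − 5x³. Remainder: −2x⁵ + 38x³ − 25x² + 6.
Step 2: lead(−2x⁵ + 38x³ − 25x² + 6) ÷ lead(D) = −2x⁵ ÷ −2x³ = x². Subtract (x²)·D = −2x⁵ + 8x⁴ − x². Remainder: −8x⁴ + 38x³ − 24x² + 6.
Step 3: lead(−8x⁴ + 38x³ − 24x² + 6) ÷ lead(D) = −8x⁴ ÷ −2x³ = 4x. Subtract (4x)·D = −8x⁴ + 32x³ − 4x. Remainder: 6x³ − 24x² + 4x + 6.
Step 4: lead(6x³ − 24x² + 4x + 6) ÷ lead(D) = 6x³ ÷ −2x³ = −3. Subtract (−3)·D = 6x³ − 24x² + 3. Remainder: 4x + 3.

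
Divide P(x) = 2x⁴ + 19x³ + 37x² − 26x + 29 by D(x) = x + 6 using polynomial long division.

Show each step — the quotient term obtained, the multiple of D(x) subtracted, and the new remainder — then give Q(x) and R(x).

Step 1: lead(2x⁴ + 19x³ + 37x² − 26x + 29) ÷ lead(D) = 2x⁴ ÷ x = 2x³. Subtract (2x³)·D = 2x⁴ + 12x³. Remainder: 7x³ + 37x² − 26x + 29.
Step 2: lead(7x³ + 37x² − 26x + 29) ÷ lead(D) = 7x³ ÷ x = 7x². Subtract (7x²)·D = 7x³ + 42x². Remainder: −5x² − 26x + 29.
Step 3: lead(−5x² − 26x + 29) ÷ lead(D) = −5x² ÷ x = −5x. Subtract (−5x)·D = −5x² − 30x. Remainder: 4x + 29.
Step 4: lead(4x + 29) ÷ lead(D) = 4x ÷ x = 4. Subtract (4)·D = 4x + 24. Remainder: 5.

Q(x) = 2x³ + 7x² − 5x + 4; R(x) = 5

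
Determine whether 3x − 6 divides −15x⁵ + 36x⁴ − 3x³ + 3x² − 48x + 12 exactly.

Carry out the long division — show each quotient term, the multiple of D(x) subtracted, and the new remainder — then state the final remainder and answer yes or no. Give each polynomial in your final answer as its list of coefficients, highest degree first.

Step 1: lead(−15x⁵ + 36x⁴ − 3x³ + 3x² − 48x + 12) ÷ lead(D) = −15x⁵ ÷ 3x = −5x⁴. Subtract (−5x⁴)·D = −15x⁵ + 30x⁴. Remainder: 6x⁴ − 3x³ + 3x² − 48x + 12.
Step 2: lead(6x⁴ − 3x³ + 3x² − 48x + 12) ÷ lead(D) = 6x⁴ ÷ 3x = 2x³. Subtract (2x³)·D = 6x⁴ − 12x³. Remainder: 9x³ + 3x² − 48x + 12.
Step 3: lead(9x³ + 3x² − 48x + 12) ÷ lead(D) = 9x³ ÷ 3x = 3x². Subtract (3x²)·D = 9x³ − 18x². Remainder: 21x² − 48x + 12.
Step 4: lead(21x² − 48x + 12) ÷ lead(D) = 21x² ÷ 3x = 7x. Subtract (7x)·D = 21x² − 42x. Remainder: −6x + 12.
Step 5: lead(−6x + 12) ÷ lead(D) = −6x ÷ 3x = −2. Subtract (−2)·D = −6x + 12. Remainder: 0.

R = [0], so D(x) is a factor of P(x). yes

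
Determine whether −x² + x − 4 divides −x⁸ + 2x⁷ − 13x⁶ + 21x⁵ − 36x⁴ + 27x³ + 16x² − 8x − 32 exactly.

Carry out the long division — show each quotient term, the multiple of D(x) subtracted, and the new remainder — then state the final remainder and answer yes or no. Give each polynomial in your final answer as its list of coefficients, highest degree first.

R = [0], so D(x) is a factor of P(x). yes

Step 1: lead(−x⁸ + 2x⁷ − 13x⁶ + 21x⁵ − 36x⁴ + 27x³ + 16x² − 8x − 32) ÷ lead(D) = −x⁸ ÷ −x² = x⁶. Subtract (x⁶)·D = −x⁸ + x⁷ − 4x⁶. Remainder: x⁷ − 9x⁶ + 21x⁵ − 36x⁴ + 27x³ + 16x² − 8x − 32.
Step 2: lead(x⁷ − 9x⁶ + 21x⁵ − 36x⁴ + 27x³ + 16x² − 8x − 32) ÷ lead(D) = x⁷ ÷ −x² = −x⁵. Subtract (−x⁵)·D = x⁷ − x⁶ + 4x⁵. Remainder: −8x⁶ + 17x⁵ − 36x⁴ + 27x³ + 16x² − 8x − 32.
Step 3: lead(−8x⁶ + 17x⁵ − 36x⁴ + 27x³ + 16x² − 8x − 32) ÷ lead(D) = −8x⁶ ÷ −x² = 8x⁴. Subtract (8x⁴)·D = −8x⁶ + 8x⁵ − 32x⁴. Remainder: 9x⁵ − 4x⁴ + 27x³ + 16x² − 8x − 32.
Step 4: lead(9x⁵ − 4x⁴ + 27x³ + 16x² − 8x − 32) ÷ lead(D) = 9x⁵ ÷ −x² = −9x³. Subtract (−9x³)·D = 9x⁵ − 9x⁴ + 36x³. Remainder: 5x⁴ − 9x³ + 16x² − 8x − 32.
Step 5: lead(5x⁴ − 9x³ + 16x² − 8x − 32) ÷ lead(D) = 5x⁴ ÷ −x² = −5x². Subtract (−5x²)·D = 5x⁴ − 5x³ + 20x². Remainder: −4x³ − 4x² − 8x − 32.
Step 6: lead(−4x³ − 4x² − 8x − 32) ÷ lead(D) = −4x³ ÷ −x² = 4x. Subtract (4x)·D = −4x³ + 4x² − 16x. Remainder: −8x² + 8x − 32.
Step 7: lead(−8x² + 8x − 32) ÷ lead(D) = −8x² ÷ −x² = 8. Subtract (8)·D = −8x² + 8x − 32. Remainder: 0.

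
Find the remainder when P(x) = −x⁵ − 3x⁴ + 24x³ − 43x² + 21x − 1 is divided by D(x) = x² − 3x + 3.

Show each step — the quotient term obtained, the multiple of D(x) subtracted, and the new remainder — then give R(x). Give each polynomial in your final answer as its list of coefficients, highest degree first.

R = [-7]

Step 1: lead(−x⁵ − 3x⁴ + 24x³ − 43x² + 21x − 1) ÷ lead(D) = −x⁵ ÷ x² = −x³. Subtract (−x³)·D = −x⁵ + 3x⁴ − 3x³. Remainder: −6x⁴ + 27x³ − 43x² + 21x − 1.
Step 2: lead(−6x⁴ + 27x³ − 43x² + 21x − 1) ÷ lead(D) = −6x⁴ ÷ x² = −6x². Subtract (−6x²)·D = −6x⁴ + 18x³ − 18x². Remainder: 9x³ − 25x² + 21x − 1.
Step 3: lead(9x³ − 25x² + 21x − 1) ÷ lead(D) = 9x³ ÷ x² = 9x. Subtract (9x)·D = 9x³ − 27x² + 27x. Remainder: 2x² − 6x − 1.
Step 4: lead(2x² − 6x − 1) ÷ lead(D) = 2x² ÷ x² = 2. Subtract (2)·D = 2x² − 6x + 6. Remainder: −7.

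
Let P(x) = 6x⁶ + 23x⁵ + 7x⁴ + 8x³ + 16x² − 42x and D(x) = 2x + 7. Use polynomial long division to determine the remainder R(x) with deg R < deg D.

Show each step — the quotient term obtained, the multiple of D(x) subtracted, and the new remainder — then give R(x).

R(x) = 0

Step 1: lead(6x⁶ + 23x⁵ + 7x⁴ + 8x³ + 16x² − 42x) ÷ lead(D) = 6x⁶ ÷ 2x = 3x⁵. Subtract (3x⁵)·D = 6x⁶ + 21x⁵. Remainder: 2x⁵ + 7x⁴ + 8x³ + 16x² − 42x.
Step 2: lead(2x⁵ + 7x⁴ + 8x³ + 16x² − 42x) ÷ lead(D) = 2x⁵ ÷ 2x = x⁴. Subtract (x⁴)·D = 2x⁵ + 7x⁴. Remainder: 8x³ + 16x² − 42x.
Step 3: lead(8x³ + 16x² − 42x) ÷ lead(D) = 8x³ ÷ 2x = 4x². Subtract (4x²)·D = 8x³ + 28x². Remainder: −12x² − 42x.
Step 4: lead(−12x² − 42x) ÷ lead(D) = −12x² ÷ 2x = −6x. Subtract (−6x)·D = −12x² − 42x. Remainder: 0.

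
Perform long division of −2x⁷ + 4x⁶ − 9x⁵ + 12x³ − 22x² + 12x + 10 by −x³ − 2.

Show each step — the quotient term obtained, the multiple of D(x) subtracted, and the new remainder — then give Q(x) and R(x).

Q(x) = 2x⁴ − 4x³ + 9x² − 4x − 4; R(x) = −4x² + 4x + 2

Step 1: lead(−2x⁷ + 4x⁶ − 9x⁵ + 12x³ − 22x² + 12x + 10) ÷ lead(D) = −2x⁷ ÷ −x³ = 2x⁴. Subtract (2x⁴)·D = −2x⁷ − 4x⁴. Remainder: 4x⁶ − 9x⁵ + 4x⁴ + 12x³ − 22x² + 12x + 10.
Step 2: lead(4x⁶ − 9x⁵ + 4x⁴ + 12x³ − 22x² + 12x + 10) ÷ lead(D) = 4x⁶ ÷ −x³ = −4x³. Subtract (−4x³)·D = 4x⁶ + 8x³. Remainder: −9x⁵ + 4x⁴ + 4x³ − 22x² + 12x + 10.
Step 3: lead(−9x⁵ + 4x⁴ + 4x³ − 22x² + 12x + 10) ÷ lead(D) = −9x⁵ ÷ −x³ = 9x². Subtract (9x²)·D = −9x⁵ − 18x². Remainder: 4x⁴ + 4x³ − 4x² + 12x + 10.
Step 4: lead(4x⁴ + 4x³ − 4x² + 12x + 10) ÷ lead(D) = 4x⁴ ÷ −x³ = −4x. Subtract (−4x)·D = 4x⁴ + 8x. Remainder: 4x³ − 4x² + 4x + 10.
Step 5: lead(4x³ − 4x² + 4x + 10) ÷ lead(D) = 4x³ ÷ −x³ = −4. Subtract (−4)·D = 4x³ + 8. Remainder: −4x² + 4x + 2.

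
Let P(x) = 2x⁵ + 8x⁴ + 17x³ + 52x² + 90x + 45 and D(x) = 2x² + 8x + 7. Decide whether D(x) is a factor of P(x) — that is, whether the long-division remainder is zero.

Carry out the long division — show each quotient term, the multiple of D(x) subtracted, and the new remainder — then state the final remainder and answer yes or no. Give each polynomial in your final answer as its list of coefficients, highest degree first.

R = [7, 3], so D(x) is not a factor of P(x). no

Step 1: lead(2x⁵ + 8x⁴ + 17x³ + 52x² + 90x + 45) ÷ lead(D) = 2x⁵ ÷ 2x² = x³. Subtract (x³)·D = 2x⁵ + 8x⁴ + 7x³. Remainder: 10x³ + 52x² + 90x + 45.
Step 2: lead(10x³ + 52x² + 90x + 45) ÷ lead(D) = 10x³ ÷ 2x² = 5x. Subtract (5x)·D = 10x³ + 40x² + 35x. Remainder: 12x² + 55x + 45.
Step 3: lead(12x² + 55x + 45) ÷ lead(D) = 12x² ÷ 2x² = 6. Subtract (6)·D = 12x² + 48x + 42. Remainder: 7x + 3.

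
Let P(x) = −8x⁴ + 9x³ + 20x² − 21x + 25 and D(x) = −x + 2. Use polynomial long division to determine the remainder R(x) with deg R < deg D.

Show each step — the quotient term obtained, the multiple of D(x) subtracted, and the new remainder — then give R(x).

R(x) = 7

Step 1: lead(−8x⁴ + 9x³ + 20x² − 21x + 25) ÷ lead(D) = −8x⁴ ÷ −x = 8x³. Subtract (8x³)·D = −8x⁴ + 16x³. Remainder: −7x³ + 20x² − 21x + 25.
Step 2: lead(−7x³ + 20x² − 21x + 25) ÷ lead(D) = −7x³ ÷ −x = 7x². Subtract (7x²)·D = −7x³ + 14x². Remainder: 6x² − 21x + 25.
Step 3: lead(6x² − 21x + 25) ÷ lead(D) = 6x² ÷ −x = −6x. Subtract (−6x)·D = 6x² − 12x. Remainder: −9x + 25.
Step 4: lead(−9x + 25) ÷ lead(D) = −9x ÷ −x = 9. Subtract (9)·D = −9x + 18. Remainder: 7.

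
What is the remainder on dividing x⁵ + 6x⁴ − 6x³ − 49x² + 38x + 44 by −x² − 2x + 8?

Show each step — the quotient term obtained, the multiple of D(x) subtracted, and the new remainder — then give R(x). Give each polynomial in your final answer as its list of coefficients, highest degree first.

Step 1: lead(x⁵ + 6x⁴ − 6x³ − 49x² + 38x + 44) ÷ lead(D) = x⁵ ÷ −x² = −x³. Subtract (−x³)·D = x⁵ + 2x⁴ − 8x³. Remainder: 4x⁴ + 2x³ − 49x² + 38x + 44.
Step 2: lead(4x⁴ + 2x³ − 49x² + 38x + 44) ÷ lead(D) = 4x⁴ ÷ −x² = −4x². Subtract (−4x²)·D = 4x⁴ + 8x³ − 32x². Remainder: −6x³ − 17x² + 38x + 44.
Step 3: lead(−6x³ − 17x² + 38x + 44) ÷ lead(D) = −6x³ ÷ −x² = 6x. Subtract (6x)·D = −6x³ − 12x² + 48x. Remainder: −5x² − 10x + 44.
Step 4: lead(−5x² − 10x + 44) ÷ lead(D) = −5x² ÷ −x² = 5. Subtract (5)·D = −5x² − 10x + 40. Remainder: 4.

R = [4]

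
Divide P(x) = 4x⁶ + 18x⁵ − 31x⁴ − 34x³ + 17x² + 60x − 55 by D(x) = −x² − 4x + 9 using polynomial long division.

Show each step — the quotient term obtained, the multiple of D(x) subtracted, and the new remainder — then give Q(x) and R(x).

Q(x) = −4x⁴ − 2x³ + 3x² + 4x − 6; R(x) = −1

Step 1: lead(4x⁶ + 18x⁵ − 31x⁴ − 34x³ + 17x² + 60x − 55) ÷ lead(D) = 4x⁶ ÷ −x² = −4x⁴. Subtract (−4x⁴)·D = 4x⁶ + 16x⁵ − 36x⁴. Remainder: 2x⁵ + 5x⁴ − 34x³ + 17x² + 60x − 55.
Step 2: lead(2x⁵ + 5x⁴ − 34x³ + 17x² + 60x − 55) ÷ lead(D) = 2x⁵ ÷ −x² = −2x³. Subtract (−2x³)·D = 2x⁵ + 8x⁴ − 18x³. Remainder: −3x⁴ − 16x³ + 17x² + 60x − 55.
Step 3: lead(−3x⁴ − 16x³ + 17x² + 60x − 55) ÷ lead(D) = −3x⁴ ÷ −x² = 3x². Subtract (3x²)·D = −3x⁴ − 12x³ + 27x². Remainder: −4x³ − 10x² + 60x − 55.
Step 4: lead(−4x³ − 10x² + 60x − 55) ÷ lead(D) = −4x³ ÷ −x² = 4x. Subtract (4x)·D = −4x³ − 16x² + 36x. Remainder: 6x² + 24x − 55.
Step 5: lead(6x² + 24x − 55) ÷ lead(D) = 6x² ÷ −x² = −6. Subtract (−6)·D = 6x² + 24x − 54. Remainder: −1.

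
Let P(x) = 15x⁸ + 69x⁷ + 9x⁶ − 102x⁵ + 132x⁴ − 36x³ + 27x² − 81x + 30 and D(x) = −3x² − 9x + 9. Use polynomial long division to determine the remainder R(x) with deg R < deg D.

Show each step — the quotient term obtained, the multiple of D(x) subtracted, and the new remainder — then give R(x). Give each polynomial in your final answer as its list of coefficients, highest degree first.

R = [3]

Step 1: lead(15x⁸ + 69x⁷ + 9x⁶ − 102x⁵ + 132x⁴ − 36x³ + 27x² − 81x + 30) ÷ lead(D) = 15x⁸ ÷ −3x² = −5x⁶. Subtract (−5x⁶)·D = 15x⁸ + 45x⁷ − 45x⁶. Remainder: 24x⁷ + 54x⁶ − 102x⁵ + 132x⁴ − 36x³ + 27x² − 81x + 30.
Step 2: lead(24x⁷ + 54x⁶ − 102x⁵ + 132x⁴ − 36x³ + 27x² − 81x + 30) ÷ lead(D) = 24x⁷ ÷ −3x² = −8x⁵. Subtract (−8x⁵)·D = 24x⁷ + 72x⁶ − 72x⁵. Remainder: −18x⁶ − 30x⁵ + 132x⁴ − 36x³ + 27x² − 81x + 30.
Step 3: lead(−18x⁶ − 30x⁵ + 132x⁴ − 36x³ + 27x² − 81x + 30) ÷ lead(D) = −18x⁶ ÷ −3x² = 6x⁴. Subtract (6x⁴)·D = −18x⁶ − 54x⁵ + 54x⁴. Remainder: 24x⁵ + 78x⁴ − 36x³ + 27x² − 81x + 30.
Step 4: lead(24x⁵ + 78x⁴ − 36x³ + 27x² − 81x + 30) ÷ lead(D) = 24x⁵ ÷ −3x² = −8x³. Subtract (−8x³)·D = 24x⁵ + 72x⁴ − 72x³. Remainder: 6x⁴ + 36x³ + 27x² − 81x + 30.
Step 5: lead(6x⁴ + 36x³ + 27x² − 81x + 30) ÷ lead(D) = 6x⁴ ÷ −3x² = −2x². Subtract (−2x²)·D = 6x⁴ + 18x³ − 18x². Remainder: 18x³ + 45x² − 81x + 30.
Step 6: lead(18x³ + 45x² − 81x + 30) ÷ lead(D) = 18x³ ÷ −3x² = −6x. Subtract (−6x)·D = 18x³ + 54x² − 54x. Remainder: −9x² − 27x + 30.
Step 7: lead(−9x² − 27x + 30) ÷ lead(D) = −9x² ÷ −3x² = 3. Subtract (3)·D = −9x² − 27x + 27. Remainder: 3.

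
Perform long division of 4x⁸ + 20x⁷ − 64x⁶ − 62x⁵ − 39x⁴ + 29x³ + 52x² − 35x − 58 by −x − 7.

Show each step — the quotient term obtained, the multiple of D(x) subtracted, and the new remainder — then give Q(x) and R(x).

Q(x) = −4x⁷ + 8x⁶ + 8x⁵ + 6x⁴ − 3x³ − 8x² + 4x + 7; R(x) = −9

Step 1: lead(4x⁸ + 20x⁷ − 64x⁶ − 62x⁵ − 39x⁴ + 29x³ + 52x² − 35x − 58) ÷ lead(D) = 4x⁸ ÷ −x = −4x⁷. Subtract (−4x⁷)·D = 4x⁸ + 28x⁷. Remainder: −8x⁷ − 64x⁶ − 62x⁵ − 39x⁴ + 29x³ + 52x² − 35x − 58.
Step 2: lead(−8x⁷ − 64x⁶ − 62x⁵ − 39x⁴ + 29x³ + 52x² − 35x − 58) ÷ lead(D) = −8x⁷ ÷ −x = 8x⁶. Subtract (8x⁶)·D = −8x⁷ − 56x⁶. Remainder: −8x⁶ − 62x⁵ − 39x⁴ + 29x³ + 52x² − 35x − 58.
Step 3: lead(−8x⁶ − 62x⁵ − 39x⁴ + 29x³ + 52x² − 35x − 58) ÷ lead(D) = −8x⁶ ÷ −x = 8x⁵. Subtract (8x⁵)·D = −8x⁶ − 56x⁵. Remainder: −6x⁵ − 39x⁴ + 29x³ + 52x² − 35x − 58.
Step 4: lead(−6x⁵ − 39x⁴ + 29x³ + 52x² − 35x − 58) ÷ lead(D) = −6x⁵ ÷ −x = 6x⁴. Subtract (6x⁴)·D = −6x⁵ − 42x⁴. Remainder: 3x⁴ + 29x³ + 52x² − 35x − 58.
Step 5: lead(3x⁴ + 29x³ + 52x² − 35x − 58) ÷ lead(D) = 3x⁴ ÷ −x = −3x³. Subtract (−3x³)·D = 3x⁴ + 21x³. Remainder: 8x³ + 52x² − 35x − 58.
Step 6: lead(8x³ + 52x² − 35x − 58) ÷ lead(D) = 8x³ ÷ −x = −8x². Subtract (−8x²)·D = 8x³ + 56x². Remainder: −4x² − 35x − 58.
Step 7: lead(−4x² − 35x − 58) ÷ lead(D) = −4x² ÷ −x = 4x. Subtract (4x)·D = −4x² − 28x. Remainder: −7x − 58.
Step 8: lead(−7x − 58) ÷ lead(D) = −7x ÷ −x = 7. Subtract (7)·D = −7x − 49. Remainder: −9.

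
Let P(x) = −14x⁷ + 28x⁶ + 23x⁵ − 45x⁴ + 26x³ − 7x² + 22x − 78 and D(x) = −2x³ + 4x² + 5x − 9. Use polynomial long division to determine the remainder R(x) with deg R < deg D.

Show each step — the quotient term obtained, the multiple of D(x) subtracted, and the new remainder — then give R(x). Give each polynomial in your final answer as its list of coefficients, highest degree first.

Step 1: lead(−14x⁷ + 28x⁶ + 23x⁵ − 45x⁴ + 26x³ − 7x² + 22x − 78) ÷ lead(D) = −14x⁷ ÷ −2x³ = 7x⁴. Subtract (7x⁴)·D = −14x⁷ + 28x⁶ + 35x⁵ − 63x⁴. Remainder: −12x⁵ + 18x⁴ + 26x³ − 7x² + 22x − 78.
Step 2: lead(−12x⁵ + 18x⁴ + 26x³ − 7x² + 22x − 78) ÷ lead(D) = −12x⁵ ÷ −2x³ = 6x². Subtract (6x²)·D = −12x⁵ + 24x⁴ + 30x³ − 54x². Remainder: −6x⁴ − 4x³ + 47x² + 22x − 78.
Step 3: lead(−6x⁴ − 4x³ + 47x² + 22x − 78) ÷ lead(D) = −6x⁴ ÷ −2x³ = 3x. Subtract (3x)·D = −6x⁴ + 12x³ + 15x² − 27x. Remainder: −16x³ + 32x² + 49x − 78.
Step 4: lead(−16x³ + 32x² + 49x − 78) ÷ lead(D) = −16x³ ÷ −2x³ = 8. Subtract (8)·D = −16x³ + 32x² + 40x − 72. Remainder: 9x − 6.

R = [9, -6]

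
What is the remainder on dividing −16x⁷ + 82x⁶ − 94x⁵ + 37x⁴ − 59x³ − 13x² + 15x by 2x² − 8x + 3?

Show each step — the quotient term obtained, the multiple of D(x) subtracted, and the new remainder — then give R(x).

Step 1: lead(−16x⁷ + 82x⁶ − 94x⁵ + 37x⁴ − 59x³ − 13x² + 15x) ÷ lead(D) = −16x⁷ ÷ 2x² = −8x⁵. Subtract (−8x⁵)·D = −16x⁷ + 64x⁶ − 24x⁵. Remainder: 18x⁶ − 70x⁵ + 37x⁴ − 59x³ − 13x² + 15x.
Step 2: lead(18x⁶ − 70x⁵ + 37x⁴ − 59x³ − 13x² + 15x) ÷ lead(D) = 18x⁶ ÷ 2x² = 9x⁴. Subtract (9x⁴)·D = 18x⁶ − 72x⁵ + 27x⁴. Remainder: 2x⁵ + 10x⁴ − 59x³ − 13x² + 15x.
Step 3: lead(2x⁵ + 10x⁴ − 59x³ − 13x² + 15x) ÷ lead(D) = 2x⁵ ÷ 2x² = x³. Subtract (x³)·D = 2x⁵ − 8x⁴ + 3x³. Remainder: 18x⁴ − 62x³ − 13x² + 15x.
Step 4: lead(18x⁴ − 62x³ − 13x² + 15x) ÷ lead(D) = 18x⁴ ÷ 2x² = 9x². Subtract (9x²)·D = 18x⁴ − 72x³ + 27x². Remainder: 10x³ − 40x² + 15x.
Step 5: lead(10x³ − 40x² + 15x) ÷ lead(D) = 10x³ ÷ 2x² = 5x. Subtract (5x)·D = 10x³ − 40x² + 15x. Remainder: 0.

R(x) = 0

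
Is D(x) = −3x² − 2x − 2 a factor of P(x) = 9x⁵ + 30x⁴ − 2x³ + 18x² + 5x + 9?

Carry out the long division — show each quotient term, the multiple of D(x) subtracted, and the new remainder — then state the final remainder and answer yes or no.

Step 1: lead(9x⁵ + 30x⁴ − 2x³ + 18x² + 5x + 9) ÷ lead(D) = 9x⁵ ÷ −3x² = −3x³. Subtract (−3x³)·D = 9x⁵ + 6x⁴ + 6x³. Remainder: 24x⁴ − 8x³ + 18x² + 5x + 9.
Step 2: lead(24x⁴ − 8x³ + 18x² + 5x + 9) ÷ lead(D) = 24x⁴ ÷ −3x² = −8x². Subtract (−8x²)·D = 24x⁴ + 16x³ + 16x². Remainder: −24x³ + 2x² + 5x + 9.
Step 3: lead(−24x³ + 2x² + 5x + 9) ÷ lead(D) = −24x³ ÷ −3x² = 8x. Subtract (8x)·D = −24x³ − 16x² − 16x. Remainder: 18x² + 21x + 9.
Step 4: lead(18x² + 21x + 9) ÷ lead(D) = 18x² ÷ −3x² = −6. Subtract (−6)·D = 18x² + 12x + 12. Remainder: 9x − 3.

R(x) = 9x − 3, so D(x) is not a factor of P(x). no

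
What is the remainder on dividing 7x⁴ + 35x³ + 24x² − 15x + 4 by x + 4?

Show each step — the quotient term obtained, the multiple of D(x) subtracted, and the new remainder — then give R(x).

R(x) = 0

Step 1: lead(7x⁴ + 35x³ + 24x² − 15x + 4) ÷ lead(D) = 7x⁴ ÷ x = 7x³. Subtract (7x³)·D = 7x⁴ + 28x³. Remainder: 7x³ + 24x² − 15x + 4.
Step 2: lead(7x³ + 24x² − 15x + 4) ÷ lead(D) = 7x³ ÷ x = 7x². Subtract (7x²)·D = 7x³ + 28x². Remainder: −4x² − 15x + 4.
Step 3: lead(−4x² − 15x + 4) ÷ lead(D) = −4x² ÷ x = −4x. Subtract (−4x)·D = −4x² − 16x. Remainder: x + 4.
Step 4: lead(x + 4) ÷ lead(D) = x ÷ x = 1. Subtract (1)·D = x + 4. Remainder: 0.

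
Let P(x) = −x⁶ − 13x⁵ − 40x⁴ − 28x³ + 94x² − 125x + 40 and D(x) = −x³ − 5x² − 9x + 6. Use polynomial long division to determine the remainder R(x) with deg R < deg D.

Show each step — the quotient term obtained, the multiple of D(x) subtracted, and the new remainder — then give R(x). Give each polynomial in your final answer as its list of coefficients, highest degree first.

Step 1: lead(−x⁶ − 13x⁵ − 40x⁴ − 28x³ + 94x² − 125x + 40) ÷ lead(D) = −x⁶ ÷ −x³ = x³. Subtract (x³)·D = −x⁶ − 5x⁵ − 9x⁴ + 6x³. Remainder: −8x⁵ − 31x⁴ − 34x³ + 94x² − 125x + 40.
Step 2: lead(−8x⁵ − 31x⁴ − 34x³ + 94x² − 125x + 40) ÷ lead(D) = −8x⁵ ÷ −x³ = 8x². Subtract (8x²)·D = −8x⁵ − 40x⁴ − 72x³ + 48x². Remainder: 9x⁴ + 38x³ + 46x² − 125x + 40.
Step 3: lead(9x⁴ + 38x³ + 46x² − 125x + 40) ÷ lead(D) = 9x⁴ ÷ −x³ = −9x. Subtract (−9x)·D = 9x⁴ + 45x³ + 81x² − 54x. Remainder: −7x³ − 35x² − 71x + 40.
Step 4: lead(−7x³ − 35x² − 71x + 40) ÷ lead(D) = −7x³ ÷ −x³ = 7. Subtract (7)·D = −7x³ − 35x² − 63x + 42. Remainder: −8x − 2.

R = [-8, -2]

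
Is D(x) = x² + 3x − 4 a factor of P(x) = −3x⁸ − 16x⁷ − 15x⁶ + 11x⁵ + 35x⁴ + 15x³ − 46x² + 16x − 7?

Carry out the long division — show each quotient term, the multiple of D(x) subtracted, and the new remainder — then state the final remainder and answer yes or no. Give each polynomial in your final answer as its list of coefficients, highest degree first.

Step 1: lead(−3x⁸ − 16x⁷ − 15x⁶ + 11x⁵ + 35x⁴ + 15x³ − 46x² + 16x − 7) ÷ lead(D) = −3x⁸ ÷ x² = −3x⁶. Subtract (−3x⁶)·D = −3x⁸ − 9x⁷ + 12x⁶. Remainder: −7x⁷ − 27x⁶ + 11x⁵ + 35x⁴ + 15x³ − 46x² + 16x − 7.
Step 2: lead(−7x⁷ − 27x⁶ + 11x⁵ + 35x⁴ + 15x³ − 46x² + 16x − 7) ÷ lead(D) = −7x⁷ ÷ x² = −7x⁵. Subtract (−7x⁵)·D = −7x⁷ − 21x⁶ + 28x⁵. Remainder: −6x⁶ − 17x⁵ + 35x⁴ + 15x³ − 46x² + 16x − 7.
Step 3: lead(−6x⁶ − 17x⁵ + 35x⁴ + 15x³ − 46x² + 16x − 7) ÷ lead(D) = −6x⁶ ÷ x² = −6x⁴. Subtract (−6x⁴)·D = −6x⁶ − 18x⁵ + 24x⁴. Remainder: x⁵ + 11x⁴ + 15x³ − 46x² + 16x − 7.
Step 4: lead(x⁵ + 11x⁴ + 15x³ − 46x² + 16x − 7) ÷ lead(D) = x⁵ ÷ x² = x³. Subtract (x³)·D = x⁵ + 3x⁴ − 4x³. Remainder: 8x⁴ + 19x³ − 46x² + 16x − 7.
Step 5: lead(8x⁴ + 19x³ − 46x² + 16x − 7) ÷ lead(D) = 8x⁴ ÷ x² = 8x². Subtract (8x²)·D = 8x⁴ + 24x³ − 32x². Remainder: −5x³ − 14x² + 16x − 7.
Step 6: lead(−5x³ − 14x² + 16x − 7) ÷ lead(D) = −5x³ ÷ x² = −5x. Subtract (−5x)·D = −5x³ − 15x² + 20x. Remainder: x² − 4x − 7.
Step 7: lead(x² − 4x − 7) ÷ lead(D) = x² ÷ x² = 1. Subtract (1)·D = x² + 3x − 4. Remainder: −7x − 3.

R = [-7, -3], so D(x) is not a factor of P(x). no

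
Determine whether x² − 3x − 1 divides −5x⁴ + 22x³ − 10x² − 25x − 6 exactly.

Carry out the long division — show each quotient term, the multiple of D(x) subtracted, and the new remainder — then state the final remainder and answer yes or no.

R(x) = 0, so D(x) is a factor of P(x). yes

Step 1: lead(−5x⁴ + 22x³ − 10x² − 25x − 6) ÷ lead(D) = −5x⁴ ÷ x² = −5x². Subtract (−5x²)·D = −5x⁴ + 15x³ + 5x². Remainder: 7x³ − 15x² − 25x − 6.
Step 2: lead(7x³ − 15x² − 25x − 6) ÷ lead(D) = 7x³ ÷ x² = 7x. Subtract (7x)·D = 7x³ − 21x² − 7x. Remainder: 6x² − 18x − 6.
Step 3: lead(6x² − 18x − 6) ÷ lead(D) = 6x² ÷ x² = 6. Subtract (6)·D = 6x² − 18x − 6. Remainder: 0.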